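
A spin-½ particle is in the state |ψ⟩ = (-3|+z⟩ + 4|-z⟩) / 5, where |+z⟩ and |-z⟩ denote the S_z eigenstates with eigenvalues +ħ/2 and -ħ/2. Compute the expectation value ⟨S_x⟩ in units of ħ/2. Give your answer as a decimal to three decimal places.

⟨σ_x⟩ = 2 Re(a* b)/(|a|²+|b|²) with a = -3, b = 4.
a* b = -12, so ⟨σ_x⟩ = -24/25.
⟨S_x⟩ = (ħ/2)·⟨σ_x⟩.

-0.960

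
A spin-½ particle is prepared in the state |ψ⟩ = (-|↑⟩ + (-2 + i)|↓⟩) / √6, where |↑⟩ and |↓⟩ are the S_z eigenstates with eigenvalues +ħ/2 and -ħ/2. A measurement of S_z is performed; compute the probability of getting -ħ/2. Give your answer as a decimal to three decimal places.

The -ħ/2 outcome corresponds to |↓⟩. Its amplitude in |ψ⟩ is (-2 + i)/√6.
P = |-2 + i|² / 6 = 5/6.

0.833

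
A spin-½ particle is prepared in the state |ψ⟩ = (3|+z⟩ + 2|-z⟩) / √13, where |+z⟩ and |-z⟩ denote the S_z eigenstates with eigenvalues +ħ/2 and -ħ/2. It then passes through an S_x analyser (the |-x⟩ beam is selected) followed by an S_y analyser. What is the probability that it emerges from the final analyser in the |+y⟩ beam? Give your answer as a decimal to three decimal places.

0.019

First analyser (S_x): P(|-x⟩) = |⟨-x|ψ⟩|² = 1/26.
After stage 1 the state is |-x⟩; P(|+y⟩) = |⟨+y|-x⟩|² = 1/2.
Joint probability = 1/26 × 1/2 = 0.019.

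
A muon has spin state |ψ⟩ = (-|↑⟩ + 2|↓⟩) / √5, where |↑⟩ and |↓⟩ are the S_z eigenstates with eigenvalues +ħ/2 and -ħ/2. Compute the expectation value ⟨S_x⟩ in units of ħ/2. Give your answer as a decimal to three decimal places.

-0.800

⟨σ_x⟩ = 2 Re(a* b)/(|a|²+|b|²) with a = -1, b = 2.
a* b = -2, so ⟨σ_x⟩ = -4/5.
⟨S_x⟩ = (ħ/2)·⟨σ_x⟩.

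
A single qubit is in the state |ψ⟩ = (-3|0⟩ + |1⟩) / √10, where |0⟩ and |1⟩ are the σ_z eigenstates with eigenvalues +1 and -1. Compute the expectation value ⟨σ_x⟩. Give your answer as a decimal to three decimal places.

-0.600

⟨σ_x⟩ = 2 Re(a* b)/(|a|²+|b|²) with a = -3, b = 1.
a* b = -3, so ⟨σ_x⟩ = -6/10.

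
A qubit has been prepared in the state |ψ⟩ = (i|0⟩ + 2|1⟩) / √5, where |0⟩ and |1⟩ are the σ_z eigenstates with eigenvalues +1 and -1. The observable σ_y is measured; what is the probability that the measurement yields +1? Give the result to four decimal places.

|+y⟩ = (|0⟩ + i|1⟩)/√2, so ⟨+y|ψ⟩ = (-i) / (√2·√5).
P = |-i|² / 10 = 1/10.

0.1000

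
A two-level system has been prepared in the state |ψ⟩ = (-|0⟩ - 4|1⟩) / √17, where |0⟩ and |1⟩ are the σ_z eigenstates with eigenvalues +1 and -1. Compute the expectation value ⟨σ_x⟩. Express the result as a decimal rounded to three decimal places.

⟨σ_x⟩ = 2 Re(a* b)/(|a|²+|b|²) with a = -1, b = -4.
a* b = 4, so ⟨σ_x⟩ = 8/17.

0.471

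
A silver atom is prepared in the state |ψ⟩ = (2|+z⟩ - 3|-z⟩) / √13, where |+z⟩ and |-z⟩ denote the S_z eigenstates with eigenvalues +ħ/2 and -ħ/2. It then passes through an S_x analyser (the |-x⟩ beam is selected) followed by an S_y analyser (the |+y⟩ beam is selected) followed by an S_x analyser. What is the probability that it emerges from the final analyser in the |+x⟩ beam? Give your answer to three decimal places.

First analyser (S_x): P(|-x⟩) = |⟨-x|ψ⟩|² = 25/26.
After stage 1 the state is |-x⟩; P(|+y⟩) = |⟨+y|-x⟩|² = 1/2.
After stage 2 the state is |+y⟩; P(|+x⟩) = |⟨+x|+y⟩|² = 1/2.
Joint probability = 25/26 × 1/2 × 1/2 = 0.240.

0.240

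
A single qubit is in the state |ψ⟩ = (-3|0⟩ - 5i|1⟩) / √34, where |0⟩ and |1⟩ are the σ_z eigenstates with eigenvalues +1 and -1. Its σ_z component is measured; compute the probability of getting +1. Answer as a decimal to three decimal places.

The +1 outcome corresponds to |0⟩. Its amplitude in |ψ⟩ is -3/√34.
P = |-3|² / 34 = 9/34.

0.265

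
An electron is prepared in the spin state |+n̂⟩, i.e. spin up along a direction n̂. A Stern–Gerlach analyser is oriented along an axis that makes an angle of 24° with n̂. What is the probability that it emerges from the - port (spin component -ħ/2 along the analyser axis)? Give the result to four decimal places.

0.0432

For spin-½, the probability of finding spin-up along an axis at angle θ to the initial spin direction is cos²(θ/2); spin-down is sin²(θ/2).
θ = 24°, so P = sin²(12°) ≈ 0.0432.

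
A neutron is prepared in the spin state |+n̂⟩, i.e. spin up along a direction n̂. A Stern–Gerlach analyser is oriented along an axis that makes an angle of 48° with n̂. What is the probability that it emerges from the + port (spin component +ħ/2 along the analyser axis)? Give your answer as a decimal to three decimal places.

For spin-½, the probability of finding spin-up along an axis at angle θ to the initial spin direction is cos²(θ/2); spin-down is sin²(θ/2).
θ = 48°, so P = cos²(24°) ≈ 0.835.

0.835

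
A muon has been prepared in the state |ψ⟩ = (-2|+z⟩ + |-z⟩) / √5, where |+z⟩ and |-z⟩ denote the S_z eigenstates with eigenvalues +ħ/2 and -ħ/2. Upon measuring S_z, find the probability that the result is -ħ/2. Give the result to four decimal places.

The -ħ/2 outcome corresponds to |-z⟩. Its amplitude in |ψ⟩ is 1/√5.
P = |1|² / 5 = 1/5.

0.2000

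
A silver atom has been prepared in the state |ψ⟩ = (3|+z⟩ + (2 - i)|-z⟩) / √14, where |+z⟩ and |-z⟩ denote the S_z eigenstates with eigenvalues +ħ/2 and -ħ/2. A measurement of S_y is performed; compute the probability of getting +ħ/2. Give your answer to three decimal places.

|+y⟩ = (|+z⟩ + i|-z⟩)/√2, so ⟨+y|ψ⟩ = (2 - 2i) / (√2·√14).
P = |2 - 2i|² / 28 = 8/28.

0.286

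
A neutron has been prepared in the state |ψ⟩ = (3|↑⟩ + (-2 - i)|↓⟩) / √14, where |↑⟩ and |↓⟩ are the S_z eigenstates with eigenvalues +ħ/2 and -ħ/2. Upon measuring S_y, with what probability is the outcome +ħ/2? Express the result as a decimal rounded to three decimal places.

|+y⟩ = (|↑⟩ + i|↓⟩)/√2, so ⟨+y|ψ⟩ = (2 + 2i) / (√2·√14).
P = |2 + 2i|² / 28 = 8/28.

0.286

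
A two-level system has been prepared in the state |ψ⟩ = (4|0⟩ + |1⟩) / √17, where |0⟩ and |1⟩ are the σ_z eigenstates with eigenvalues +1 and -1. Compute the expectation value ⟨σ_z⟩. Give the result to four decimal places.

0.8824

⟨σ_z⟩ = |a|² - |b|² divided by |a|²+|b|², with a, b the |0⟩, |1⟩ amplitudes.
= (16 - 1)/17 = 15/17.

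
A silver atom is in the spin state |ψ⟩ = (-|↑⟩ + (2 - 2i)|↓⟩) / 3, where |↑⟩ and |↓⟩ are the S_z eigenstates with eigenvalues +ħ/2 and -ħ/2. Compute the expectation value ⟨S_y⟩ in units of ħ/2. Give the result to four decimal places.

0.4444

⟨σ_y⟩ = 2 Im(a* b)/(|a|²+|b|²) with a = -1, b = (2 - 2i).
a* b = (-2 + 2i), so ⟨σ_y⟩ = 4/9.
⟨S_y⟩ = (ħ/2)·⟨σ_y⟩.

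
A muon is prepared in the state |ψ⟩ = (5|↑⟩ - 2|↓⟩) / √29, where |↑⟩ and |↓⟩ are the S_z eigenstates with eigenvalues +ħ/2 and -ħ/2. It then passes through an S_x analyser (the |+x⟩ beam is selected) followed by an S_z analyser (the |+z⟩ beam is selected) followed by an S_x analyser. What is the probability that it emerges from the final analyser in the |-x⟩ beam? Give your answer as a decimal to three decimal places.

First analyser (S_x): P(|+x⟩) = |⟨+x|ψ⟩|² = 9/58.
After stage 1 the state is |+x⟩; P(|+z⟩) = |⟨+z|+x⟩|² = 1/2.
After stage 2 the state is |+z⟩; P(|-x⟩) = |⟨-x|+z⟩|² = 1/2.
Joint probability = 9/58 × 1/2 × 1/2 = 0.039.

0.039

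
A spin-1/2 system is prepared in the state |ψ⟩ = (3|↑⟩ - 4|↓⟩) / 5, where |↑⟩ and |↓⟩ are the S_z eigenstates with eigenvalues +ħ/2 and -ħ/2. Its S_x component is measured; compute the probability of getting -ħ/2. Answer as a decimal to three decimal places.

|-x⟩ = (|↑⟩ - |↓⟩)/√2, so ⟨-x|ψ⟩ = (7) / (√2·5).
P = |7|² / 50 = 49/50.

0.980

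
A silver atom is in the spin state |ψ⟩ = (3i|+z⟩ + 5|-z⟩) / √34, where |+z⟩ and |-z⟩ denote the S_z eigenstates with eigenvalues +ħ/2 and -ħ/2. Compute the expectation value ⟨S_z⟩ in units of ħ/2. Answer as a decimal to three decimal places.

-0.471

⟨σ_z⟩ = |a|² - |b|² divided by |a|²+|b|², with a, b the |+z⟩, |-z⟩ amplitudes.
= (9 - 25)/34 = -16/34.
⟨S_z⟩ = (ħ/2)·⟨σ_z⟩.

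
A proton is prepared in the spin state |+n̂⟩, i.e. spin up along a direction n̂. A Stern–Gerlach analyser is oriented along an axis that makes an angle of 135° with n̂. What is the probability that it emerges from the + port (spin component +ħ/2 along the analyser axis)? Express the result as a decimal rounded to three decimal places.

0.146

For spin-½, the probability of finding spin-up along an axis at angle θ to the initial spin direction is cos²(θ/2); spin-down is sin²(θ/2).
θ = 135°, so P = cos²(67.5°) ≈ 0.146.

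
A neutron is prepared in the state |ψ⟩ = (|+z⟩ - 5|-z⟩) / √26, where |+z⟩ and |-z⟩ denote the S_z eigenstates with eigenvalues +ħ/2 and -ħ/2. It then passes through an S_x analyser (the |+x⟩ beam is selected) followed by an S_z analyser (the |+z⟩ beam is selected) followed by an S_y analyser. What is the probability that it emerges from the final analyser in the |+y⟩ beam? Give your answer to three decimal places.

0.077

First analyser (S_x): P(|+x⟩) = |⟨+x|ψ⟩|² = 16/52.
After stage 1 the state is |+x⟩; P(|+z⟩) = |⟨+z|+x⟩|² = 1/2.
After stage 2 the state is |+z⟩; P(|+y⟩) = |⟨+y|+z⟩|² = 1/2.
Joint probability = 16/52 × 1/2 × 1/2 = 0.077.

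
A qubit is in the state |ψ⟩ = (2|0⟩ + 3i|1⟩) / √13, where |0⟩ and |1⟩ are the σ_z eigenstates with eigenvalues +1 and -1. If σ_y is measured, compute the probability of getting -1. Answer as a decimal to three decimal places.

0.038

|-y⟩ = (|0⟩ - i|1⟩)/√2, so ⟨-y|ψ⟩ = (-1) / (√2·√13).
P = |-1|² / 26 = 1/26.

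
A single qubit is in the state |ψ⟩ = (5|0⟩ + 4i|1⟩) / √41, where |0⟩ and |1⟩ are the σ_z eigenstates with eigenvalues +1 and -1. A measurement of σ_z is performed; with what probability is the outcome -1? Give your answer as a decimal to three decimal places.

The -1 outcome corresponds to |1⟩. Its amplitude in |ψ⟩ is 4i/√41.
P = |4i|² / 41 = 16/41.

0.390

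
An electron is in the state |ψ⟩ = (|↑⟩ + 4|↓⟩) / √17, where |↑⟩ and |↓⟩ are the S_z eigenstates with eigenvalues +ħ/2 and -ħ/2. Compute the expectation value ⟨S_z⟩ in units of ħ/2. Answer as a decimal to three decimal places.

⟨σ_z⟩ = |a|² - |b|² divided by |a|²+|b|², with a, b the |↑⟩, |↓⟩ amplitudes.
= (1 - 16)/17 = -15/17.
⟨S_z⟩ = (ħ/2)·⟨σ_z⟩.

-0.882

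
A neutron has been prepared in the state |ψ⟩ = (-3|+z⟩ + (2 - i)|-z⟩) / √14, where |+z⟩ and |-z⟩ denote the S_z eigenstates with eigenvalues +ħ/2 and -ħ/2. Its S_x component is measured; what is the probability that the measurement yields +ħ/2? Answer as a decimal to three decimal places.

|+x⟩ = (|+z⟩ + |-z⟩)/√2, so ⟨+x|ψ⟩ = (-1 - i) / (√2·√14).
P = |-1 - i|² / 28 = 2/28.

0.071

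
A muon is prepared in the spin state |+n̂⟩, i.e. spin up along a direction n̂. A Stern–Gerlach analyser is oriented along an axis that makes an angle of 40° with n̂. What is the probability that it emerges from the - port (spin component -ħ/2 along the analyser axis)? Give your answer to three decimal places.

0.117

For spin-½, the probability of finding spin-up along an axis at angle θ to the initial spin direction is cos²(θ/2); spin-down is sin²(θ/2).
θ = 40°, so P = sin²(20°) ≈ 0.117.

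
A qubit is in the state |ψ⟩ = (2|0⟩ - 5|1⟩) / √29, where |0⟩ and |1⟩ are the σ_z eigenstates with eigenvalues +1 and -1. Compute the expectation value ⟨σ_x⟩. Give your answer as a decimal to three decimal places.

⟨σ_x⟩ = 2 Re(a* b)/(|a|²+|b|²) with a = 2, b = -5.
a* b = -10, so ⟨σ_x⟩ = -20/29.

-0.690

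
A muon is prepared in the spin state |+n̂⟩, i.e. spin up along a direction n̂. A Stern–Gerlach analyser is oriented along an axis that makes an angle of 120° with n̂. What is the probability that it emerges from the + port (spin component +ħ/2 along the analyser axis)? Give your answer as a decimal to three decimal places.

For spin-½, the probability of finding spin-up along an axis at angle θ to the initial spin direction is cos²(θ/2); spin-down is sin²(θ/2).
θ = 120°, so P = cos²(60°) ≈ 0.250.

0.250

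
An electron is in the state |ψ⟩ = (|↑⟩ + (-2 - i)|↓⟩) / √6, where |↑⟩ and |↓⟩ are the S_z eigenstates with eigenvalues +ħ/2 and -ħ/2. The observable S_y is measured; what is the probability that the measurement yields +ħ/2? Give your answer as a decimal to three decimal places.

|+y⟩ = (|↑⟩ + i|↓⟩)/√2, so ⟨+y|ψ⟩ = (2i) / (√2·√6).
P = |2i|² / 12 = 4/12.

0.333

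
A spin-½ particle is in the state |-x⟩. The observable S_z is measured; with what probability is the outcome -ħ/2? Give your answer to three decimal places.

0.500

In the S_z basis, |-x⟩ = (|+z⟩ - |-z⟩)/√2 and |-z⟩ = |-z⟩.
|⟨-z|-x⟩|² = 1/2.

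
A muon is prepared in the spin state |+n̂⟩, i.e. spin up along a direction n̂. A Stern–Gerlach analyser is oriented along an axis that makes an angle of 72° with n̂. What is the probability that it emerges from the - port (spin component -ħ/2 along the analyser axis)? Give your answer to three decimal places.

0.345

For spin-½, the probability of finding spin-up along an axis at angle θ to the initial spin direction is cos²(θ/2); spin-down is sin²(θ/2).
θ = 72°, so P = sin²(36°) ≈ 0.345.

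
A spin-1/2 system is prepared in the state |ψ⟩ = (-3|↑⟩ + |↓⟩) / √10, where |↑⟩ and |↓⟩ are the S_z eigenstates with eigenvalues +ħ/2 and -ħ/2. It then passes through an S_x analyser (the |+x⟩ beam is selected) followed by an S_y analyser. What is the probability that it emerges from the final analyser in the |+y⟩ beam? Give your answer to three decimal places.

First analyser (S_x): P(|+x⟩) = |⟨+x|ψ⟩|² = 4/20.
After stage 1 the state is |+x⟩; P(|+y⟩) = |⟨+y|+x⟩|² = 1/2.
Joint probability = 4/20 × 1/2 = 0.100.

0.100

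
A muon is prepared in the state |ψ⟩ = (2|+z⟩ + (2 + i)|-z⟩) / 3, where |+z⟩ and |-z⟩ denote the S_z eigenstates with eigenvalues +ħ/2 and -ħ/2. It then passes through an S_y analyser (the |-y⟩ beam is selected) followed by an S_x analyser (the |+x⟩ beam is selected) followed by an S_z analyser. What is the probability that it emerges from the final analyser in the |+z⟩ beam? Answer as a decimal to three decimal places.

First analyser (S_y): P(|-y⟩) = |⟨-y|ψ⟩|² = 5/18.
After stage 1 the state is |-y⟩; P(|+x⟩) = |⟨+x|-y⟩|² = 1/2.
After stage 2 the state is |+x⟩; P(|+z⟩) = |⟨+z|+x⟩|² = 1/2.
Joint probability = 5/18 × 1/2 × 1/2 = 0.069.

0.069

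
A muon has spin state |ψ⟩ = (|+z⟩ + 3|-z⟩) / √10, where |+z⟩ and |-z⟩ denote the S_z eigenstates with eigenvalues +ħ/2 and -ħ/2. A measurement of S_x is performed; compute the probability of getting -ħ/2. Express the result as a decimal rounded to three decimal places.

0.200

|-x⟩ = (|+z⟩ - |-z⟩)/√2, so ⟨-x|ψ⟩ = (-2) / (√2·√10).
P = |-2|² / 20 = 4/20.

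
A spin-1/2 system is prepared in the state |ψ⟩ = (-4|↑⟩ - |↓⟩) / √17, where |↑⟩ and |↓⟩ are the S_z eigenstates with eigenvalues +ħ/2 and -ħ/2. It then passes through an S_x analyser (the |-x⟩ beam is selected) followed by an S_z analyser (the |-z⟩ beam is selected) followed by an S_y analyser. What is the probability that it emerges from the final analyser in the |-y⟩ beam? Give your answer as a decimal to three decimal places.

0.066

First analyser (S_x): P(|-x⟩) = |⟨-x|ψ⟩|² = 9/34.
After stage 1 the state is |-x⟩; P(|-z⟩) = |⟨-z|-x⟩|² = 1/2.
After stage 2 the state is |-z⟩; P(|-y⟩) = |⟨-y|-z⟩|² = 1/2.
Joint probability = 9/34 × 1/2 × 1/2 = 0.066.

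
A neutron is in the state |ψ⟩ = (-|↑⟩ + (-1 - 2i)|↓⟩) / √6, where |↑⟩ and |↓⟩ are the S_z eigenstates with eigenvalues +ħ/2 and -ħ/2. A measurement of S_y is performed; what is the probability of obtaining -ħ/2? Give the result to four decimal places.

|-y⟩ = (|↑⟩ - i|↓⟩)/√2, so ⟨-y|ψ⟩ = (1 - i) / (√2·√6).
P = |1 - i|² / 12 = 2/12.

0.1667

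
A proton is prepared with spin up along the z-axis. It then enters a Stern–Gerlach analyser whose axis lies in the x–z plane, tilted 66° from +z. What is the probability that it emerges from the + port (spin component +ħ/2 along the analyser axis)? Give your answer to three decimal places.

For spin-½, the probability of finding spin-up along an axis at angle θ to the initial spin direction is cos²(θ/2); spin-down is sin²(θ/2).
θ = 66°, so P = cos²(33°) ≈ 0.703.

0.703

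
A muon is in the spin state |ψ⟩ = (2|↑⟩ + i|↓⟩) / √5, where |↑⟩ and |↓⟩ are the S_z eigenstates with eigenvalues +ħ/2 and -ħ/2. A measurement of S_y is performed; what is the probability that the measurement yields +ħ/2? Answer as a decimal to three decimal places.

|+y⟩ = (|↑⟩ + i|↓⟩)/√2, so ⟨+y|ψ⟩ = (3) / (√2·√5).
P = |3|² / 10 = 9/10.

0.900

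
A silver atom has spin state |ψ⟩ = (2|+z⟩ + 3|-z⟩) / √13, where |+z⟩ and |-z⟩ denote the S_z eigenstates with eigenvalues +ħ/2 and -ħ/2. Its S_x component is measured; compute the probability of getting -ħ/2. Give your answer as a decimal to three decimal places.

|-x⟩ = (|+z⟩ - |-z⟩)/√2, so ⟨-x|ψ⟩ = (-1) / (√2·√13).
P = |-1|² / 26 = 1/26.

0.038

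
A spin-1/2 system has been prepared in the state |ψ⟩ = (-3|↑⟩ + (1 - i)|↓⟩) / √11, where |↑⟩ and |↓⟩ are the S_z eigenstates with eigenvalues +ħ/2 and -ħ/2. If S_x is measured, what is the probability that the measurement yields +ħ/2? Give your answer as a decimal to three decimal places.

0.227

|+x⟩ = (|↑⟩ + |↓⟩)/√2, so ⟨+x|ψ⟩ = (-2 - i) / (√2·√11).
P = |-2 - i|² / 22 = 5/22.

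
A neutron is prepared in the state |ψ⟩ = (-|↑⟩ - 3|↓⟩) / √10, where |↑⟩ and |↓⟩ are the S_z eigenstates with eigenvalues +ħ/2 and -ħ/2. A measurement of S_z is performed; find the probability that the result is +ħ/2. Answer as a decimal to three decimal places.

0.100

The +ħ/2 outcome corresponds to |↑⟩. Its amplitude in |ψ⟩ is -1/√10.
P = |-1|² / 10 = 1/10.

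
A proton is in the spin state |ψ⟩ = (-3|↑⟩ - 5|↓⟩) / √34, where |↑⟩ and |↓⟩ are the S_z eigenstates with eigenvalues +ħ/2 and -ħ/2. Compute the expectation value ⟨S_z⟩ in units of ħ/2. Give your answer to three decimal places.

-0.471

⟨σ_z⟩ = |a|² - |b|² divided by |a|²+|b|², with a, b the |↑⟩, |↓⟩ amplitudes.
= (9 - 25)/34 = -16/34.
⟨S_z⟩ = (ħ/2)·⟨σ_z⟩.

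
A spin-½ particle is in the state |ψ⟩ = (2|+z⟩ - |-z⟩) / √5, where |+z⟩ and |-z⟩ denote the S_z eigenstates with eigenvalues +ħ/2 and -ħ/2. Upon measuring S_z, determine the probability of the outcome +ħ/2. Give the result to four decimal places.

The +ħ/2 outcome corresponds to |+z⟩. Its amplitude in |ψ⟩ is 2/√5.
P = |2|² / 5 = 4/5.

0.8000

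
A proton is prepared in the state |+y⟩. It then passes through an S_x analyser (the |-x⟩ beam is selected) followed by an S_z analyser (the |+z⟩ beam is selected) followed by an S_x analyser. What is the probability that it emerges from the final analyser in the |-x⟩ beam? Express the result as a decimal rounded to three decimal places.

First analyser (S_x): from |+y⟩, P(|-x⟩) = 1/2.
After stage 1 the state is |-x⟩; P(|+z⟩) = |⟨+z|-x⟩|² = 1/2.
After stage 2 the state is |+z⟩; P(|-x⟩) = |⟨-x|+z⟩|² = 1/2.
Joint probability = 1/2 × 1/2 × 1/2 = 0.125.

0.125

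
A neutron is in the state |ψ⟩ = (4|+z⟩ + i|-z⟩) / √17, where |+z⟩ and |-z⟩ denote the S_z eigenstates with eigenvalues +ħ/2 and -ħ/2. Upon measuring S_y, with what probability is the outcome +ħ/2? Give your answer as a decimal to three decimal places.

0.735

|+y⟩ = (|+z⟩ + i|-z⟩)/√2, so ⟨+y|ψ⟩ = (5) / (√2·√17).
P = |5|² / 34 = 25/34.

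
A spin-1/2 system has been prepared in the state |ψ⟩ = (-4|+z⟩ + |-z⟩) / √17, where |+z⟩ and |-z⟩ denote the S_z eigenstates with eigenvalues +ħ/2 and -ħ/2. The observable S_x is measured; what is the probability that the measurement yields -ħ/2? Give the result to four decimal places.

0.7353

|-x⟩ = (|+z⟩ - |-z⟩)/√2, so ⟨-x|ψ⟩ = (-5) / (√2·√17).
P = |-5|² / 34 = 25/34.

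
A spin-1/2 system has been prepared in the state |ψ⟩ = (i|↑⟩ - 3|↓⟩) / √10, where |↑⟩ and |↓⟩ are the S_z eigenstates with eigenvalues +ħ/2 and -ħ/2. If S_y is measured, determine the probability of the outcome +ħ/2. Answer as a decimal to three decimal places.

0.800

|+y⟩ = (|↑⟩ + i|↓⟩)/√2, so ⟨+y|ψ⟩ = (4i) / (√2·√10).
P = |4i|² / 20 = 16/20.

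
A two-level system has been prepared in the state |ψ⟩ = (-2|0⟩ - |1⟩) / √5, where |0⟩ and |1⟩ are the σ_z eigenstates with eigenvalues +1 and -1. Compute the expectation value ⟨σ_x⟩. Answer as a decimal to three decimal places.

⟨σ_x⟩ = 2 Re(a* b)/(|a|²+|b|²) with a = -2, b = -1.
a* b = 2, so ⟨σ_x⟩ = 4/5.

0.800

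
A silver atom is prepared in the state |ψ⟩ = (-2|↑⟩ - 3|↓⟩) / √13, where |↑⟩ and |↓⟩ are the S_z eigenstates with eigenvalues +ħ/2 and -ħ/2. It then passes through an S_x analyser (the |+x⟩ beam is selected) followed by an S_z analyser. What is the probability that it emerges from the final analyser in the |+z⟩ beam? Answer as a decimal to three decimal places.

0.481

First analyser (S_x): P(|+x⟩) = |⟨+x|ψ⟩|² = 25/26.
After stage 1 the state is |+x⟩; P(|+z⟩) = |⟨+z|+x⟩|² = 1/2.
Joint probability = 25/26 × 1/2 = 0.481.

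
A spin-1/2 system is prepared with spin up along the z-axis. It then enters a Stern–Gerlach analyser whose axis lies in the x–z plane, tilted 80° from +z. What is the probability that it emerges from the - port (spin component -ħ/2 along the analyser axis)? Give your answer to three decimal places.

0.413

For spin-½, the probability of finding spin-up along an axis at angle θ to the initial spin direction is cos²(θ/2); spin-down is sin²(θ/2).
θ = 80°, so P = sin²(40°) ≈ 0.413.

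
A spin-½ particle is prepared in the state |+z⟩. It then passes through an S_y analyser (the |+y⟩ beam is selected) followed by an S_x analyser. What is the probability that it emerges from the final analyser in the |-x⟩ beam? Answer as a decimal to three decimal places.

0.250

First analyser (S_y): from |+z⟩, P(|+y⟩) = 1/2.
After stage 1 the state is |+y⟩; P(|-x⟩) = |⟨-x|+y⟩|² = 1/2.
Joint probability = 1/2 × 1/2 = 0.250.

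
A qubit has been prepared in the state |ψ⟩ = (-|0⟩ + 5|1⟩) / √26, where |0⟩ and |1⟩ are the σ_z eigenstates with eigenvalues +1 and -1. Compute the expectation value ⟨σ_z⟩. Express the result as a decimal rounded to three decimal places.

⟨σ_z⟩ = |a|² - |b|² divided by |a|²+|b|², with a, b the |0⟩, |1⟩ amplitudes.
= (1 - 25)/26 = -24/26.

-0.923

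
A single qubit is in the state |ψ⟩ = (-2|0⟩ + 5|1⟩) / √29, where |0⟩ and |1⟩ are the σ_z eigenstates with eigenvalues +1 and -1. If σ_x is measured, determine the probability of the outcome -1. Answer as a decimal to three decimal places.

0.845

|-x⟩ = (|0⟩ - |1⟩)/√2, so ⟨-x|ψ⟩ = (-7) / (√2·√29).
P = |-7|² / 58 = 49/58.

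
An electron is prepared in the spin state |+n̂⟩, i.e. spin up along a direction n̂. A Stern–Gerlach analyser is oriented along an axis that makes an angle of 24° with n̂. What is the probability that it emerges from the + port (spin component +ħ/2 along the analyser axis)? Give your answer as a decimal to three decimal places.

0.957

For spin-½, the probability of finding spin-up along an axis at angle θ to the initial spin direction is cos²(θ/2); spin-down is sin²(θ/2).
θ = 24°, so P = cos²(12°) ≈ 0.957.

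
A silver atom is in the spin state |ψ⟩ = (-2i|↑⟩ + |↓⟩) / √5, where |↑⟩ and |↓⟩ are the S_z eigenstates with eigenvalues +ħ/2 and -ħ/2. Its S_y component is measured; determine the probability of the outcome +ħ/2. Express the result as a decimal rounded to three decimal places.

|+y⟩ = (|↑⟩ + i|↓⟩)/√2, so ⟨+y|ψ⟩ = (-3i) / (√2·√5).
P = |-3i|² / 10 = 9/10.

0.900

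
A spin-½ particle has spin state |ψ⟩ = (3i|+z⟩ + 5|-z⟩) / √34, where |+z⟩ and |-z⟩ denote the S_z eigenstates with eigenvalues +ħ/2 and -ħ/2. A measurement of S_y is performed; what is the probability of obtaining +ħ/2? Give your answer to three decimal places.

|+y⟩ = (|+z⟩ + i|-z⟩)/√2, so ⟨+y|ψ⟩ = (-2i) / (√2·√34).
P = |-2i|² / 68 = 4/68.

0.059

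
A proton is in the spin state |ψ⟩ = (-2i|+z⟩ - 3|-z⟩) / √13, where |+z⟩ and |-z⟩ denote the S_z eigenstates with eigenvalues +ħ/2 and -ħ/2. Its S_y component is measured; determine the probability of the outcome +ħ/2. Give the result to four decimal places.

0.0385

|+y⟩ = (|+z⟩ + i|-z⟩)/√2, so ⟨+y|ψ⟩ = (i) / (√2·√13).
P = |i|² / 26 = 1/26.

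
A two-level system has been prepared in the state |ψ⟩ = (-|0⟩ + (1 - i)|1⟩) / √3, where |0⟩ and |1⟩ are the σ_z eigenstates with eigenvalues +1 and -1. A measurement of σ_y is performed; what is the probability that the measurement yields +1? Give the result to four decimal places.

0.8333

|+y⟩ = (|0⟩ + i|1⟩)/√2, so ⟨+y|ψ⟩ = (-2 - i) / (√2·√3).
P = |-2 - i|² / 6 = 5/6.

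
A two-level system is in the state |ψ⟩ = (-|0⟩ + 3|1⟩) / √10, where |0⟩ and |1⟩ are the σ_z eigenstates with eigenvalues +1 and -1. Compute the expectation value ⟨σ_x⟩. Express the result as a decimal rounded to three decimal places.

⟨σ_x⟩ = 2 Re(a* b)/(|a|²+|b|²) with a = -1, b = 3.
a* b = -3, so ⟨σ_x⟩ = -6/10.

-0.600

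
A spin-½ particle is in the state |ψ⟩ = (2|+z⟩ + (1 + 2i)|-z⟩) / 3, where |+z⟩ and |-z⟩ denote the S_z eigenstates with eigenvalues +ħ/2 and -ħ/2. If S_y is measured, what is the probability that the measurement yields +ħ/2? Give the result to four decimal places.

0.9444

|+y⟩ = (|+z⟩ + i|-z⟩)/√2, so ⟨+y|ψ⟩ = (4 - i) / (√2·3).
P = |4 - i|² / 18 = 17/18.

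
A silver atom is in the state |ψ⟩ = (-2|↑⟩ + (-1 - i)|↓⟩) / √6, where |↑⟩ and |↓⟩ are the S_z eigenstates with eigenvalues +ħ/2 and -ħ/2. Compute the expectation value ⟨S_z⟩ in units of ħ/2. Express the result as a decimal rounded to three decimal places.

⟨σ_z⟩ = |a|² - |b|² divided by |a|²+|b|², with a, b the |↑⟩, |↓⟩ amplitudes.
= (4 - 2)/6 = 2/6.
⟨S_z⟩ = (ħ/2)·⟨σ_z⟩.

0.333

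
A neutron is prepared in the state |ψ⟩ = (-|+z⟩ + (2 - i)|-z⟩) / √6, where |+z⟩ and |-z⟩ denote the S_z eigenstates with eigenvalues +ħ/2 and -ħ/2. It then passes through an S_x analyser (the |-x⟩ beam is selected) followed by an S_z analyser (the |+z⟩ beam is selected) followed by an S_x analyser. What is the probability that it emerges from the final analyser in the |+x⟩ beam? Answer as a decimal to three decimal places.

0.208

First analyser (S_x): P(|-x⟩) = |⟨-x|ψ⟩|² = 10/12.
After stage 1 the state is |-x⟩; P(|+z⟩) = |⟨+z|-x⟩|² = 1/2.
After stage 2 the state is |+z⟩; P(|+x⟩) = |⟨+x|+z⟩|² = 1/2.
Joint probability = 10/12 × 1/2 × 1/2 = 0.208.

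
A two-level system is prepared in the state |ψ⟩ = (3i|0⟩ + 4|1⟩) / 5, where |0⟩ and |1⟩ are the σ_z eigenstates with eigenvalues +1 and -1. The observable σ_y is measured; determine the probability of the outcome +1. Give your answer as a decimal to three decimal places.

0.020

|+y⟩ = (|0⟩ + i|1⟩)/√2, so ⟨+y|ψ⟩ = (-i) / (√2·5).
P = |-i|² / 50 = 1/50.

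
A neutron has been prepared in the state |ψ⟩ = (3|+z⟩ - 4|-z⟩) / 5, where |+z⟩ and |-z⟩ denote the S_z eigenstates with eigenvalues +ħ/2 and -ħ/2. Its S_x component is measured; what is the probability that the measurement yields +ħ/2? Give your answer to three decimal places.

|+x⟩ = (|+z⟩ + |-z⟩)/√2, so ⟨+x|ψ⟩ = (-1) / (√2·5).
P = |-1|² / 50 = 1/50.

0.020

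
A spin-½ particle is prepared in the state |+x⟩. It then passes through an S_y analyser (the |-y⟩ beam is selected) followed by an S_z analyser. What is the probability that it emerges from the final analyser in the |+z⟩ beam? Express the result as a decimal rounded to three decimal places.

First analyser (S_y): from |+x⟩, P(|-y⟩) = 1/2.
After stage 1 the state is |-y⟩; P(|+z⟩) = |⟨+z|-y⟩|² = 1/2.
Joint probability = 1/2 × 1/2 = 0.250.

0.250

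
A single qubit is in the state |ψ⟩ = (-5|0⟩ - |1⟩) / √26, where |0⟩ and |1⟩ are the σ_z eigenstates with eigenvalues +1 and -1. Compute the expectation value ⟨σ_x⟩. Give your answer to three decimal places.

⟨σ_x⟩ = 2 Re(a* b)/(|a|²+|b|²) with a = -5, b = -1.
a* b = 5, so ⟨σ_x⟩ = 10/26.

0.385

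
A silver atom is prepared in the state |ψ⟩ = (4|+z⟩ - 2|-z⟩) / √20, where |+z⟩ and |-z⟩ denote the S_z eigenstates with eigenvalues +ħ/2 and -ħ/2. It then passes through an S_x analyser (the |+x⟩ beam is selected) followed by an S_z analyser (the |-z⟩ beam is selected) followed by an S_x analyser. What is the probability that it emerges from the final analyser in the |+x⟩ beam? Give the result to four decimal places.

0.0250

First analyser (S_x): P(|+x⟩) = |⟨+x|ψ⟩|² = 4/40.
After stage 1 the state is |+x⟩; P(|-z⟩) = |⟨-z|+x⟩|² = 1/2.
After stage 2 the state is |-z⟩; P(|+x⟩) = |⟨+x|-z⟩|² = 1/2.
Joint probability = 4/40 × 1/2 × 1/2 = 0.0250.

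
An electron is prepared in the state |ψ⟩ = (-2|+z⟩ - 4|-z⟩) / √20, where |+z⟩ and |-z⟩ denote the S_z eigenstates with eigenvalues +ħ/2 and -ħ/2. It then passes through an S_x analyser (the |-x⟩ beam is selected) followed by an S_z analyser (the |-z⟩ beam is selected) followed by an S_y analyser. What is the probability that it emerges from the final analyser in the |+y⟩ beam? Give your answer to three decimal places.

First analyser (S_x): P(|-x⟩) = |⟨-x|ψ⟩|² = 4/40.
After stage 1 the state is |-x⟩; P(|-z⟩) = |⟨-z|-x⟩|² = 1/2.
After stage 2 the state is |-z⟩; P(|+y⟩) = |⟨+y|-z⟩|² = 1/2.
Joint probability = 4/40 × 1/2 × 1/2 = 0.025.

0.025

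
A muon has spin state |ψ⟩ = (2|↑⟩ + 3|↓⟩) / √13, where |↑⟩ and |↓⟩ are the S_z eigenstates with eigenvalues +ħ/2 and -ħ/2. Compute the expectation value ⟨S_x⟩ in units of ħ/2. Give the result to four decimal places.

0.9231

⟨σ_x⟩ = 2 Re(a* b)/(|a|²+|b|²) with a = 2, b = 3.
a* b = 6, so ⟨σ_x⟩ = 12/13.
⟨S_x⟩ = (ħ/2)·⟨σ_x⟩.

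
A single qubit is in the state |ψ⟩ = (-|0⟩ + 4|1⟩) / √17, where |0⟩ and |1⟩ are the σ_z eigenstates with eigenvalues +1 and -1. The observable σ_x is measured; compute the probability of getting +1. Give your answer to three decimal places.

|+x⟩ = (|0⟩ + |1⟩)/√2, so ⟨+x|ψ⟩ = (3) / (√2·√17).
P = |3|² / 34 = 9/34.

0.265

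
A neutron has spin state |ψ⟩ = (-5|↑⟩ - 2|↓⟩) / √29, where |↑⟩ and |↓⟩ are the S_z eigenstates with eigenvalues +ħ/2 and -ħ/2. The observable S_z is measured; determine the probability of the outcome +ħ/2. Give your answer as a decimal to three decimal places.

0.862

The +ħ/2 outcome corresponds to |↑⟩. Its amplitude in |ψ⟩ is -5/√29.
P = |-5|² / 29 = 25/29.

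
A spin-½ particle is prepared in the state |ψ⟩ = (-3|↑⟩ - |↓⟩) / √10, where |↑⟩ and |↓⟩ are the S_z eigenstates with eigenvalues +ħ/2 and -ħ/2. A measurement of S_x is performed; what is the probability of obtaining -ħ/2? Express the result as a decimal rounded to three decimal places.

|-x⟩ = (|↑⟩ - |↓⟩)/√2, so ⟨-x|ψ⟩ = (-2) / (√2·√10).
P = |-2|² / 20 = 4/20.

0.200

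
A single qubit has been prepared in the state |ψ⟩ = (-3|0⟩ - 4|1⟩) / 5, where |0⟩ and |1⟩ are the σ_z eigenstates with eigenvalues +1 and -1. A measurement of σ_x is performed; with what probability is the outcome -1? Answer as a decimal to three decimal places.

|-x⟩ = (|0⟩ - |1⟩)/√2, so ⟨-x|ψ⟩ = (1) / (√2·5).
P = |1|² / 50 = 1/50.

0.020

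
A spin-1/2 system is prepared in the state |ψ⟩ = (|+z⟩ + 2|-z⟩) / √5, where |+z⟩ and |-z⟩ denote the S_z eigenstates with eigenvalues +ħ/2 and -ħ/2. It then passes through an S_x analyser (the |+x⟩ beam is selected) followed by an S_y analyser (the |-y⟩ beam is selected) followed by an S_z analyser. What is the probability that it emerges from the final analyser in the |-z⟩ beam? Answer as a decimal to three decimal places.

0.225

First analyser (S_x): P(|+x⟩) = |⟨+x|ψ⟩|² = 9/10.
After stage 1 the state is |+x⟩; P(|-y⟩) = |⟨-y|+x⟩|² = 1/2.
After stage 2 the state is |-y⟩; P(|-z⟩) = |⟨-z|-y⟩|² = 1/2.
Joint probability = 9/10 × 1/2 × 1/2 = 0.225.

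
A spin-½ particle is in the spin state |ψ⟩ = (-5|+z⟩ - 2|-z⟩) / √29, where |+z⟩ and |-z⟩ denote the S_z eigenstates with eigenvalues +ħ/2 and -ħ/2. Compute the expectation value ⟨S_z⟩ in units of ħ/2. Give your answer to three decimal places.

⟨σ_z⟩ = |a|² - |b|² divided by |a|²+|b|², with a, b the |+z⟩, |-z⟩ amplitudes.
= (25 - 4)/29 = 21/29.
⟨S_z⟩ = (ħ/2)·⟨σ_z⟩.

0.724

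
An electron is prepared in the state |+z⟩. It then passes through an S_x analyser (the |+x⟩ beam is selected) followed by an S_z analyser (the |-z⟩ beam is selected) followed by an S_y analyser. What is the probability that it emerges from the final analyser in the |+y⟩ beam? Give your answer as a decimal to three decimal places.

First analyser (S_x): from |+z⟩, P(|+x⟩) = 1/2.
After stage 1 the state is |+x⟩; P(|-z⟩) = |⟨-z|+x⟩|² = 1/2.
After stage 2 the state is |-z⟩; P(|+y⟩) = |⟨+y|-z⟩|² = 1/2.
Joint probability = 1/2 × 1/2 × 1/2 = 0.125.

0.125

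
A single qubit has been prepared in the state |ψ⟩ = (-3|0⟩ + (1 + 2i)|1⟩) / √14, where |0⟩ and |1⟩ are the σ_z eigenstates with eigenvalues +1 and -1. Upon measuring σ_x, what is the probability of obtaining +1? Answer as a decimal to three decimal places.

|+x⟩ = (|0⟩ + |1⟩)/√2, so ⟨+x|ψ⟩ = (-2 + 2i) / (√2·√14).
P = |-2 + 2i|² / 28 = 8/28.

0.286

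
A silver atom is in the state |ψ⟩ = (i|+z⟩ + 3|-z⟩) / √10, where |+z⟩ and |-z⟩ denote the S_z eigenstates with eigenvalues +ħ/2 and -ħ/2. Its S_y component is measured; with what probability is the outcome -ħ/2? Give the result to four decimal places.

0.8000

|-y⟩ = (|+z⟩ - i|-z⟩)/√2, so ⟨-y|ψ⟩ = (4i) / (√2·√10).
P = |4i|² / 20 = 16/20.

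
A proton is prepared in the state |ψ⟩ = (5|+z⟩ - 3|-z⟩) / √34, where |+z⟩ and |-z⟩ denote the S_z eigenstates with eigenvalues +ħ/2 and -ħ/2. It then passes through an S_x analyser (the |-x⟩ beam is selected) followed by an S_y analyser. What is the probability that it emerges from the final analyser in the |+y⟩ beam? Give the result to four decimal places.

0.4706

First analyser (S_x): P(|-x⟩) = |⟨-x|ψ⟩|² = 64/68.
After stage 1 the state is |-x⟩; P(|+y⟩) = |⟨+y|-x⟩|² = 1/2.
Joint probability = 64/68 × 1/2 = 0.4706.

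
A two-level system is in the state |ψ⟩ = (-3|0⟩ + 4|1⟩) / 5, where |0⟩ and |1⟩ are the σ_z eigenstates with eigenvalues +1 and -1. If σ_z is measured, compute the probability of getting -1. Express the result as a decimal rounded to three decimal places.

The -1 outcome corresponds to |1⟩. Its amplitude in |ψ⟩ is 4/5.
P = |4|² / 25 = 16/25.

0.640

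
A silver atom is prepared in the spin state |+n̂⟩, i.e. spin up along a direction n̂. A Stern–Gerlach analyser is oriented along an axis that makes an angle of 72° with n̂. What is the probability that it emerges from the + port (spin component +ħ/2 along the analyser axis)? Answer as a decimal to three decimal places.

For spin-½, the probability of finding spin-up along an axis at angle θ to the initial spin direction is cos²(θ/2); spin-down is sin²(θ/2).
θ = 72°, so P = cos²(36°) ≈ 0.655.

0.655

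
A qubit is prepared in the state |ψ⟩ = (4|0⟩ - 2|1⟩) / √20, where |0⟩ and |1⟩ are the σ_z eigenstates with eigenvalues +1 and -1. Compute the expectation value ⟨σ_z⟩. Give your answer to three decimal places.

0.600

⟨σ_z⟩ = |a|² - |b|² divided by |a|²+|b|², with a, b the |0⟩, |1⟩ amplitudes.
= (16 - 4)/20 = 12/20.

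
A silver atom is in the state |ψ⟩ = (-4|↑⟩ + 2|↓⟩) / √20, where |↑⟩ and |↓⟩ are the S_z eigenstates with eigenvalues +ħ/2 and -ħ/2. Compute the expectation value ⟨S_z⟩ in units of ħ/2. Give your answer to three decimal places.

⟨σ_z⟩ = |a|² - |b|² divided by |a|²+|b|², with a, b the |↑⟩, |↓⟩ amplitudes.
= (16 - 4)/20 = 12/20.
⟨S_z⟩ = (ħ/2)·⟨σ_z⟩.

0.600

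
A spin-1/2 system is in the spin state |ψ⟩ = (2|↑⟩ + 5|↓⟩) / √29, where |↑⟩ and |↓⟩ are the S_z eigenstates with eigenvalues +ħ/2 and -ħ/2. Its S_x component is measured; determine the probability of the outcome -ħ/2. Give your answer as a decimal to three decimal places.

|-x⟩ = (|↑⟩ - |↓⟩)/√2, so ⟨-x|ψ⟩ = (-3) / (√2·√29).
P = |-3|² / 58 = 9/58.

0.155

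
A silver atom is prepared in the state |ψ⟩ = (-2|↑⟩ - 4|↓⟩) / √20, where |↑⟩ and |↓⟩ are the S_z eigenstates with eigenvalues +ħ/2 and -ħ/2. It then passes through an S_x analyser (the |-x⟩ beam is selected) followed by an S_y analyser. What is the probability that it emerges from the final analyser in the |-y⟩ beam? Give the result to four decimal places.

0.0500

First analyser (S_x): P(|-x⟩) = |⟨-x|ψ⟩|² = 4/40.
After stage 1 the state is |-x⟩; P(|-y⟩) = |⟨-y|-x⟩|² = 1/2.
Joint probability = 4/40 × 1/2 = 0.0500.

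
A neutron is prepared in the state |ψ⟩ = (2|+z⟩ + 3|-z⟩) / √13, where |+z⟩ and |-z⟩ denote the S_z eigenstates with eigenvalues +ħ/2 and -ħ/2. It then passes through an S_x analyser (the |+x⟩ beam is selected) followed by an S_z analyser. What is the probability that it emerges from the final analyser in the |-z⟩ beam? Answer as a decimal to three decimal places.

0.481

First analyser (S_x): P(|+x⟩) = |⟨+x|ψ⟩|² = 25/26.
After stage 1 the state is |+x⟩; P(|-z⟩) = |⟨-z|+x⟩|² = 1/2.
Joint probability = 25/26 × 1/2 = 0.481.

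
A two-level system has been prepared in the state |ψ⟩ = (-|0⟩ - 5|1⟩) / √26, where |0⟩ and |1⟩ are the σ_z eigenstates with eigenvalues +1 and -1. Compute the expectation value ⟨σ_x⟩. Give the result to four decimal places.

⟨σ_x⟩ = 2 Re(a* b)/(|a|²+|b|²) with a = -1, b = -5.
a* b = 5, so ⟨σ_x⟩ = 10/26.

0.3846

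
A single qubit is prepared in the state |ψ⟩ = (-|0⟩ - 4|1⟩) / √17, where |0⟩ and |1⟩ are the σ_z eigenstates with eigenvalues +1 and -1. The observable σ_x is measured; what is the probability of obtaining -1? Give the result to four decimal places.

|-x⟩ = (|0⟩ - |1⟩)/√2, so ⟨-x|ψ⟩ = (3) / (√2·√17).
P = |3|² / 34 = 9/34.

0.2647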